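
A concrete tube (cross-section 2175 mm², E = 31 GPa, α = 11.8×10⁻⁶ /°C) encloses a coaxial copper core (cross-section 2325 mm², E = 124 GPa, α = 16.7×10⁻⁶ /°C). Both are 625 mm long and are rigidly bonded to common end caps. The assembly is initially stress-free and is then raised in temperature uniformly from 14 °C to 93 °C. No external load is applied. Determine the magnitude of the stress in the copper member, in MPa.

Equilibrium of a rigid end plate with no external load gives equal and opposite internal forces ±P in the two members. Since α_{copper} > α_{concrete}, heating drives the copper into compression and the concrete into tension.
Setting the final lengths equal and cancelling L: (α₁ − α₂)ΔT = P/(A₁E₁) + P/(A₂E₂).
|α₁ − α₂|·ΔT = 4.9×10⁻⁶ × 79 = 0.0003871.
1/(A₁E₁) + 1/(A₂E₂) = 1/(2175×31×10³) + 1/(2325×124×10³) = 1.83×10⁻⁸ N⁻¹.
So P = 0.0003871 / 1.83×10⁻⁸ = 21.15 kN.
σ_{copper} = P/A₂ = 21150/2325 = 9.098 MPa, compressive.

σ ≈ 9.1 MPa (compressive)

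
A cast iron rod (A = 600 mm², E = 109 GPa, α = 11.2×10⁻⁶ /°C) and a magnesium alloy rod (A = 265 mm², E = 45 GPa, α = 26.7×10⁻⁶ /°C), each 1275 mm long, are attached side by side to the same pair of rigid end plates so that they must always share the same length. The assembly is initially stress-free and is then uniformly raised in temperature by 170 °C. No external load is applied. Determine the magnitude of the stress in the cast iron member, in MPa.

Both members must finish at the same length. With the larger α, the magnesium alloy tends to over-expand; the plates restrain it, putting the magnesium alloy in compression and the cast iron in tension. With no external load the two internal forces are equal and opposite, magnitude P.
Compatibility of the two members (thermal + elastic change equal): (α₁ − α₂)ΔT = P·[1/(A₁E₁) + 1/(A₂E₂)].
|α₁ − α₂|·ΔT = 15.5×10⁻⁶ × 170 = 0.002635.
1/(A₁E₁) + 1/(A₂E₂) = 1/(600×109×10³) + 1/(265×45×10³) = 9.915×10⁻⁸ N⁻¹.
So P = 0.002635 / 9.915×10⁻⁸ = 26.58 kN.
σ_{cast iron} = P/A₁ = 26580/600 = 44.29 MPa, tensile.

σ ≈ 44.3 MPa (tensile)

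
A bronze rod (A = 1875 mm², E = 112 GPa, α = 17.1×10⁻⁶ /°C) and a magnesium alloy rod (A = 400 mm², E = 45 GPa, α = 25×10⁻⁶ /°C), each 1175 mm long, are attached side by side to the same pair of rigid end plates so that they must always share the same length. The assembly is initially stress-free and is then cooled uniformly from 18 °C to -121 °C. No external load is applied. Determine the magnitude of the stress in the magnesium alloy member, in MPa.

Equilibrium of a rigid end plate with no external load gives equal and opposite internal forces ±P in the two members. Since α_{magnesium alloy} > α_{bronze}, cooling drives the magnesium alloy into tension and the bronze into compression.
Equating the net (thermal + elastic) strains gives |α₁ − α₂|·ΔT = P·[1/(A₁E₁) + 1/(A₂E₂)].
|α₁ − α₂|·ΔT = 7.9×10⁻⁶ × 139 = 0.001098.
1/(A₁E₁) + 1/(A₂E₂) = 1/(1875×112×10³) + 1/(400×45×10³) = 6.032×10⁻⁸ N⁻¹.
P = 0.001098 / 6.032×10⁻⁸ = 18210 N = 18.21 kN.
σ_{magnesium alloy} = P/A₂ = 18210/400 = 45.51 MPa, tensile.

σ ≈ 45.5 MPa (tensile)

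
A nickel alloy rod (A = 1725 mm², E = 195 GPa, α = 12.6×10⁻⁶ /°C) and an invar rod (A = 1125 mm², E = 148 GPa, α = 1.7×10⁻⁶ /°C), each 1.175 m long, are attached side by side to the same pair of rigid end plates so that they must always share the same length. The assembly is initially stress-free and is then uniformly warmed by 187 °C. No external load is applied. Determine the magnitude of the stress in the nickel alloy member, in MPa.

The nickel alloy has the larger α, so on heating it would change length more than the invar if both were free. The rigid plates force a common final length, so the nickel alloy is put into compression and the invar into tension, with equal and opposite forces P (no external load).
Equating the net (thermal + elastic) strains gives |α₁ − α₂|·ΔT = P·[1/(A₁E₁) + 1/(A₂E₂)].
|α₁ − α₂|·ΔT = 10.9×10⁻⁶ × 187 = 0.002038.
1/(A₁E₁) + 1/(A₂E₂) = 1/(1725×195×10³) + 1/(1125×148×10³) = 8.979×10⁻⁹ N⁻¹.
So P = 0.002038 / 8.979×10⁻⁹ = 227 kN.
σ_{nickel alloy} = P/A₁ = 227000/1725 = 131.6 MPa, compressive.

σ ≈ 132 MPa (compressive)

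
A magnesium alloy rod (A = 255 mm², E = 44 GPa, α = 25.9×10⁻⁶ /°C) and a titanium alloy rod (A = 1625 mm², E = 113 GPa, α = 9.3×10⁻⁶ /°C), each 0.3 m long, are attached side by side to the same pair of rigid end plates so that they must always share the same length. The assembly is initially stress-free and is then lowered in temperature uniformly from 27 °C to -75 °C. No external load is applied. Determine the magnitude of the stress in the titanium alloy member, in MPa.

σ ≈ 11 MPa (compressive)

The magnesium alloy has the larger α, so on cooling it would change length more than the titanium alloy if both were free. The rigid plates force a common final length, so the magnesium alloy is put into tension and the titanium alloy into compression, with equal and opposite forces P (no external load).
Setting the final lengths equal and cancelling L: (α₁ − α₂)ΔT = P/(A₁E₁) + P/(A₂E₂).
|α₁ − α₂|·ΔT = 16.6×10⁻⁶ × 102 = 0.001693.
1/(A₁E₁) + 1/(A₂E₂) = 1/(255×44×10³) + 1/(1625×113×10³) = 9.457×10⁻⁸ N⁻¹.
P = 0.001693 / 9.457×10⁻⁸ = 17900 N = 17.9 kN.
σ_{titanium alloy} = P/A₂ = 17900/1625 = 11.02 MPa, compressive.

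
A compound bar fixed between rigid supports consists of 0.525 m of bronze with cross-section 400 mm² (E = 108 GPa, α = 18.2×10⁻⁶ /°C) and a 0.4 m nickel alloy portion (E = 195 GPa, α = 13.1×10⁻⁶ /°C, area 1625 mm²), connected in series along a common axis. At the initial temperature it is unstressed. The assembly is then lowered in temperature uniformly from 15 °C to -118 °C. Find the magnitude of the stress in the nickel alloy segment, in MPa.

σ ≈ 90.3 MPa (tensile)

If the supports were absent, the total length change would be Σ αᵢΔT Lᵢ = 18.2×10⁻⁶×133×525 + 13.1×10⁻⁶×133×400 = 1.968 mm.
The walls prevent any net length change, so an axial force P (same in every segment) develops. Compatibility: P · Σ Lᵢ/(AᵢEᵢ) = δ_free.
Σ Lᵢ/(AᵢEᵢ) = 525/(400×108×10³) + 400/(1625×195×10³) = 1.342×10⁻⁵ mm/N.
P = 1.968 / 1.342×10⁻⁵ = 146700 N = 146.7 kN, tensile.
σ_{nickel alloy} = P / A = 146700 / 1625 = 90.26 MPa.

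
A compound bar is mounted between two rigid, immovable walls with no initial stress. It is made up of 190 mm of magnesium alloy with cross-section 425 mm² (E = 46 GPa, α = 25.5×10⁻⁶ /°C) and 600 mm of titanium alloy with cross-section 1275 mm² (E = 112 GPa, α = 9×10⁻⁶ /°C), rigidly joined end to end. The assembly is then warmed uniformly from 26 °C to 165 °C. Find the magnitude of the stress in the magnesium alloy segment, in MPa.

σ ≈ 241 MPa (compressive)

With the walls removed the bar would change length by δ_free = Σ αᵢΔT Lᵢ = 25.5×10⁻⁶×139×190 + 9×10⁻⁶×139×600 = 1.424 mm.
Since the ends are fixed, an axial force P builds up, equal in every segment, with P · Σ Lᵢ/(AᵢEᵢ) = δ_free.
Σ Lᵢ/(AᵢEᵢ) = 190/(425×46×10³) + 600/(1275×112×10³) = 1.392×10⁻⁵ mm/N.
So P = 1.424 / 1.392×10⁻⁵ = 102.3 kN, compressive.
σ_{magnesium alloy} = P / A = 102300 / 425 = 240.7 MPa.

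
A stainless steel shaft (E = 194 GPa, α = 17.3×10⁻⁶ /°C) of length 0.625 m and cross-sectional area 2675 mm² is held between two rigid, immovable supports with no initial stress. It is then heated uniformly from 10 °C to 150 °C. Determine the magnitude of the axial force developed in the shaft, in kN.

The ends cannot move, so σ = EαΔT = 194×10³ × 17.3×10⁻⁶ × 140 = 469.9 MPa.
Axial force P = σA = 469.9 × 2675 = 1.257×10⁶ N = 1257 kN, compressive.

P ≈ 1260 kN (compressive)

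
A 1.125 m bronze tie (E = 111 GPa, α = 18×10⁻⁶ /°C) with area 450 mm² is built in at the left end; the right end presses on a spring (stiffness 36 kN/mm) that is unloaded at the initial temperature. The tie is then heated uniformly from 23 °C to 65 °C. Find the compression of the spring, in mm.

δ ≈ 0.47 mm

The unrestrained thermal change is αΔT L = 18×10⁻⁶ × 42 × 1125 = 0.8505 mm.
With a force P in the spring, the elastic change of the tie is PL/(AE) and that of the spring is P/k; compatibility requires their sum to equal δ_free.
So P = δ_free / [L/(AE) + 1/k] = 0.8505 / [ 1125/(450×111×10³) + 1/(36×10³) ].
P = 0.8505 / 5.03×10⁻⁵ = 16910 N.
Spring compression = P/k = 16910/(36×10³) = 0.4697 mm.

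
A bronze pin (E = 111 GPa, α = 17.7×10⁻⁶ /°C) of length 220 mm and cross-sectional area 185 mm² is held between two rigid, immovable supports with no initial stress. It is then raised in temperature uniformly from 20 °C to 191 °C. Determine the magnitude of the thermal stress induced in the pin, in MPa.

The supports are rigid, so the total axial strain is zero. The restrained thermal strain is ε = αΔT = 17.7×10⁻⁶ × 171 = 3026.7×10⁻⁶.
σ = EαΔT = 111×10³ × 17.7×10⁻⁶ × 171 = 336 MPa (compressive; the pin is trying to expand).

σ ≈ 336 MPa (compressive)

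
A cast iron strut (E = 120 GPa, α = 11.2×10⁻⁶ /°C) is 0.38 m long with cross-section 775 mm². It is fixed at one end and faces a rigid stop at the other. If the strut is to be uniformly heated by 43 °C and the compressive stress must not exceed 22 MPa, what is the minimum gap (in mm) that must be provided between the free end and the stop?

g ≈ 0.113 mm

With no wall the strut would lengthen by αΔT L = 11.2×10⁻⁶ × 43 × 380 = 0.183 mm.
A stress of 22 MPa corresponds to the wall pushing the strut back by σL/E = 22×380/(120×10³) = 0.06967 mm.
So the gap has to take up the difference, g_min = δ_free − σL/E = 0.183 − 0.06967 = 0.1133 mm.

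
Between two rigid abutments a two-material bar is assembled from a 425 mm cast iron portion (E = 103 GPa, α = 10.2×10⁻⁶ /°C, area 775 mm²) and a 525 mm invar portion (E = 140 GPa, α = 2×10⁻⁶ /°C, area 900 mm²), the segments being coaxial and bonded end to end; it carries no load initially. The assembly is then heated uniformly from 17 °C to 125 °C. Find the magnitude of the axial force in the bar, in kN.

If the supports were absent, the total length change would be Σ αᵢΔT Lᵢ = 10.2×10⁻⁶×108×425 + 2×10⁻⁶×108×525 = 0.5816 mm.
Since the ends are fixed, an axial force P builds up, equal in every segment, with P · Σ Lᵢ/(AᵢEᵢ) = δ_free.
The series flexibility is Σ Lᵢ/(AᵢEᵢ) = 425/(775×103×10³) + 525/(900×140×10³) = 9.491×10⁻⁶ mm/N.
So P = 0.5816 / 9.491×10⁻⁶ = 61.28 kN, compressive.

P ≈ 61.3 kN (compressive)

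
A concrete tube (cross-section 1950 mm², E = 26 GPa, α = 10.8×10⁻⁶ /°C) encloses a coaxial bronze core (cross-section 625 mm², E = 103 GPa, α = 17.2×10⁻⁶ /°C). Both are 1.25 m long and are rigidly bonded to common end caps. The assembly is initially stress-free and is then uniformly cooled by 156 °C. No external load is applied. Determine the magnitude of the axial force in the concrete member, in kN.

P ≈ 28.3 kN (compressive in the concrete)

Both members must finish at the same length. With the larger α, the bronze tends to over-contract; the plates restrain it, putting the bronze in tension and the concrete in compression. With no external load the two internal forces are equal and opposite, magnitude P.
Equating the net (thermal + elastic) strains gives |α₁ − α₂|·ΔT = P·[1/(A₁E₁) + 1/(A₂E₂)].
|α₁ − α₂|·ΔT = 6.4×10⁻⁶ × 156 = 0.0009984.
1/(A₁E₁) + 1/(A₂E₂) = 1/(1950×26×10³) + 1/(625×103×10³) = 3.526×10⁻⁸ N⁻¹.
P = 0.0009984 / 3.526×10⁻⁸ = 28320 N = 28.32 kN.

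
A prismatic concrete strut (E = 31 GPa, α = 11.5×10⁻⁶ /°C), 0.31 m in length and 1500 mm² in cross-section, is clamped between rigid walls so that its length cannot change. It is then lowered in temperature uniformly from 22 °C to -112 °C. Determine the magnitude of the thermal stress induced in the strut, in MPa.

The supports are rigid, so the total axial strain is zero. The restrained thermal strain is ε = αΔT = 11.5×10⁻⁶ × 134 = 1541×10⁻⁶.
The stress required to suppress this strain is σ = Eε = 31×10³ × 1541×10⁻⁶ = 47.77 MPa, tensile since the strut is trying to contract.

σ ≈ 47.8 MPa (tensile)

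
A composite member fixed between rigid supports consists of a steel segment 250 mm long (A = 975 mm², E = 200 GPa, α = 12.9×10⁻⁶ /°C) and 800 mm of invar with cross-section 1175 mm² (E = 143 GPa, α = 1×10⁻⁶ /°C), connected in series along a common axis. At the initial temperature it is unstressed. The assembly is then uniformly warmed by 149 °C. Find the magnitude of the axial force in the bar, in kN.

P ≈ 99.2 kN (compressive)

With the walls removed the bar would change length by δ_free = Σ αᵢΔT Lᵢ = 12.9×10⁻⁶×149×250 + 1×10⁻⁶×149×800 = 0.5997 mm.
The walls prevent any net length change, so an axial force P (same in every segment) develops. Compatibility: P · Σ Lᵢ/(AᵢEᵢ) = δ_free.
The series flexibility is Σ Lᵢ/(AᵢEᵢ) = 250/(975×200×10³) + 800/(1175×143×10³) = 6.043×10⁻⁶ mm/N.
So P = 0.5997 / 6.043×10⁻⁶ = 99.24 kN, compressive.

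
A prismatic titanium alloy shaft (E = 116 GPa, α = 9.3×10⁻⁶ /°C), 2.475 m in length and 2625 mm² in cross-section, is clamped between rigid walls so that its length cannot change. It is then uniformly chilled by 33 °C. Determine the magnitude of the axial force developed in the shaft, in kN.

P ≈ 93.5 kN (tensile)

With zero net strain, σ = E·αΔT = 116 GPa × 9.3×10⁻⁶ × 33 = 35.6 MPa.
Axial force P = σA = 35.6 × 2625 = 93450 N = 93.45 kN, tensile.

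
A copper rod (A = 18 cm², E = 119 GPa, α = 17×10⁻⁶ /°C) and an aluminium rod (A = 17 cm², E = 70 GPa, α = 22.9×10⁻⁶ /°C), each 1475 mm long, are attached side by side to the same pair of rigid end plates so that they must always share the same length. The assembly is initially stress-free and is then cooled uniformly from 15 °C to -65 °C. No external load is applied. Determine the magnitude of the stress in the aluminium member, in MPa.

Both members must finish at the same length. With the larger α, the aluminium tends to over-contract; the plates restrain it, putting the aluminium in tension and the copper in compression. With no external load the two internal forces are equal and opposite, magnitude P.
Equating the net (thermal + elastic) strains gives |α₁ − α₂|·ΔT = P·[1/(A₁E₁) + 1/(A₂E₂)].
|α₁ − α₂|·ΔT = 5.9×10⁻⁶ × 80 = 0.000472.
1/(A₁E₁) + 1/(A₂E₂) = 1/(1800×119×10³) + 1/(1700×70×10³) = 1.307×10⁻⁸ N⁻¹.
P = 0.000472 / 1.307×10⁻⁸ = 36110 N = 36.11 kN.
σ_{aluminium} = P/A₂ = 36110/1700 = 21.24 MPa, tensile.

σ ≈ 21.2 MPa (tensile)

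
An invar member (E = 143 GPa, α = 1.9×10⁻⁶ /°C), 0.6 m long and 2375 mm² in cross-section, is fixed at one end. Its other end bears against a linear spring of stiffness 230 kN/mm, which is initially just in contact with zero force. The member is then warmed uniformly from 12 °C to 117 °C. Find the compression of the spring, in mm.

δ ≈ 0.0851 mm

Free thermal expansion: δ_free = αΔT L = 1.9×10⁻⁶ × 105 × 600 = 0.1197 mm.
With a force P in the spring, the elastic change of the member is PL/(AE) and that of the spring is P/k; compatibility requires their sum to equal δ_free.
P [ L/(AE) + 1/k ] = δ_free → P [ 600/(2375×143×10³) + 1/(230×10³) ] = 0.1197.
P = 0.1197 / 6.114×10⁻⁶ = 19580 N.
Spring compression = P/k = 19580/(230×10³) = 0.08512 mm.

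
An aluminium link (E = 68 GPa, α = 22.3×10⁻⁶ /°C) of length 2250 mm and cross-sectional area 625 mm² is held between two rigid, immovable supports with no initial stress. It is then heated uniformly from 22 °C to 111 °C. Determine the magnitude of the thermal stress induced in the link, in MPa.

σ ≈ 135 MPa (compressive)

With length fixed, the mechanical strain must cancel the thermal strain αΔT = 22.3×10⁻⁶ × 89 = 1984.7×10⁻⁶.
Hence σ = E·αΔT = 68×10³ × 1984.7×10⁻⁶ = 135 MPa, compressive.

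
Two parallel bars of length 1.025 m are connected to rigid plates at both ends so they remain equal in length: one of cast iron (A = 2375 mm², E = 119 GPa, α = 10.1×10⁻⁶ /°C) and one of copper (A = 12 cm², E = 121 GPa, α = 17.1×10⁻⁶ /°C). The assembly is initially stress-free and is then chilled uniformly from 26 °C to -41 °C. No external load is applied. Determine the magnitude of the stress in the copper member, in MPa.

σ ≈ 37.5 MPa (tensile)

Equilibrium of a rigid end plate with no external load gives equal and opposite internal forces ±P in the two members. Since α_{copper} > α_{cast iron}, cooling drives the copper into tension and the cast iron into compression.
Setting the final lengths equal and cancelling L: (α₁ − α₂)ΔT = P/(A₁E₁) + P/(A₂E₂).
|α₁ − α₂|·ΔT = 7×10⁻⁶ × 67 = 0.000469.
1/(A₁E₁) + 1/(A₂E₂) = 1/(2375×119×10³) + 1/(1200×121×10³) = 1.043×10⁻⁸ N⁻¹.
P = 0.000469 / 1.043×10⁻⁸ = 44990 N = 44.99 kN.
σ_{copper} = P/A₂ = 44990/1200 = 37.49 MPa, tensile.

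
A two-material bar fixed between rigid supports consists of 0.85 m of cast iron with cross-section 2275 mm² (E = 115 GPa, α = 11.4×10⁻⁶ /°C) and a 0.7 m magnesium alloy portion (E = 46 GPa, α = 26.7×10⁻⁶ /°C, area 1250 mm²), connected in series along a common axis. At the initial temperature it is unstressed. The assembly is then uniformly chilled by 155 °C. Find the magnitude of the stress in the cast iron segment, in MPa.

If the supports were absent, the total length change would be Σ αᵢΔT Lᵢ = 11.4×10⁻⁶×155×850 + 26.7×10⁻⁶×155×700 = 4.399 mm.
Since the ends are fixed, an axial force P builds up, equal in every segment, with P · Σ Lᵢ/(AᵢEᵢ) = δ_free.
The series flexibility is Σ Lᵢ/(AᵢEᵢ) = 850/(2275×115×10³) + 700/(1250×46×10³) = 1.542×10⁻⁵ mm/N.
P = 4.399 / 1.542×10⁻⁵ = 285200 N = 285.2 kN, tensile.
σ_{cast iron} = P / A = 285200 / 2275 = 125.4 MPa.

σ ≈ 125 MPa (tensile)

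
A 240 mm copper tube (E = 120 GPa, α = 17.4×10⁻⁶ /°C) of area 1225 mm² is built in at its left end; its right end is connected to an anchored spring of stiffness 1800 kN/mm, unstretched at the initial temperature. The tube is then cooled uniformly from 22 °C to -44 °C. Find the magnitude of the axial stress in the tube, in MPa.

σ ≈ 103 MPa (tensile)

Free thermal contraction: δ_free = αΔT L = 17.4×10⁻⁶ × 66 × 240 = 0.2756 mm.
Let P be the tensile force in the spring. The tube extends elastically by PL/(AE) and the spring stretches by P/k; together these equal δ_free.
P [ L/(AE) + 1/k ] = δ_free → P [ 240/(1225×120×10³) + 1/(1800×10³) ] = 0.2756.
P = 0.2756 / 2.188×10⁻⁶ = 126000 N.
σ = P/A = 126000/1225 = 102.8 MPa.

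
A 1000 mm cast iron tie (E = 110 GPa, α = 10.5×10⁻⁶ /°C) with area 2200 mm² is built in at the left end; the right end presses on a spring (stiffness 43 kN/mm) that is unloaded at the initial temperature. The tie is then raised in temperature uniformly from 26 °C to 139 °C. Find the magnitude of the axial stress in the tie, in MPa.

The unrestrained thermal change is αΔT L = 10.5×10⁻⁶ × 113 × 1000 = 1.186 mm.
With a force P in the spring, the elastic change of the tie is PL/(AE) and that of the spring is P/k; compatibility requires their sum to equal δ_free.
P [ L/(AE) + 1/k ] = δ_free → P [ 1000/(2200×110×10³) + 1/(43×10³) ] = 1.186.
P = 1.186 / 2.739×10⁻⁵ = 43320 N.
σ = P/A = 43320/2200 = 19.69 MPa.

σ ≈ 19.7 MPa (compressive)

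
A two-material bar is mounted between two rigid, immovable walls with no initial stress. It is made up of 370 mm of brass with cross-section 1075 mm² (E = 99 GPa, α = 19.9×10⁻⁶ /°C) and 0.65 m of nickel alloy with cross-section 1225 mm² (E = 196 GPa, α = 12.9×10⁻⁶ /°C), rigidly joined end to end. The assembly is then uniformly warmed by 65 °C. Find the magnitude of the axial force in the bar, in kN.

P ≈ 166 kN (compressive)

With the walls removed the bar would change length by δ_free = Σ αᵢΔT Lᵢ = 19.9×10⁻⁶×65×370 + 12.9×10⁻⁶×65×650 = 1.024 mm.
Since the ends are fixed, an axial force P builds up, equal in every segment, with P · Σ Lᵢ/(AᵢEᵢ) = δ_free.
Σ Lᵢ/(AᵢEᵢ) = 370/(1075×99×10³) + 650/(1225×196×10³) = 6.184×10⁻⁶ mm/N.
P = 1.024 / 6.184×10⁻⁶ = 165500 N = 165.5 kN, compressive.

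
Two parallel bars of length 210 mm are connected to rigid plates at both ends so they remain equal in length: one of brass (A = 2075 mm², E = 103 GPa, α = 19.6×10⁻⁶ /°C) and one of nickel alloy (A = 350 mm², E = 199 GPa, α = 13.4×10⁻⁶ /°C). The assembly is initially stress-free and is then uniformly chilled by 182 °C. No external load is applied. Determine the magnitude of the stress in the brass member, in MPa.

Equilibrium of a rigid end plate with no external load gives equal and opposite internal forces ±P in the two members. Since α_{brass} > α_{nickel alloy}, cooling drives the brass into tension and the nickel alloy into compression.
Compatibility of the two members (thermal + elastic change equal): (α₁ − α₂)ΔT = P·[1/(A₁E₁) + 1/(A₂E₂)].
|α₁ − α₂|·ΔT = 6.2×10⁻⁶ × 182 = 0.001128.
1/(A₁E₁) + 1/(A₂E₂) = 1/(2075×103×10³) + 1/(350×199×10³) = 1.904×10⁻⁸ N⁻¹.
So P = 0.001128 / 1.904×10⁻⁸ = 59.28 kN.
σ_{brass} = P/A₁ = 59280/2075 = 28.57 MPa, tensile.

σ ≈ 28.6 MPa (tensile)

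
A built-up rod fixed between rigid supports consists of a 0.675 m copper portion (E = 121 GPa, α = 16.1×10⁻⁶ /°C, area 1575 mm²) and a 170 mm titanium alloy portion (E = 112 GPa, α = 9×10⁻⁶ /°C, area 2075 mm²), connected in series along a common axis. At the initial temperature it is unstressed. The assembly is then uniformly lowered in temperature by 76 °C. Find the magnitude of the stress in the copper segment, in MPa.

σ ≈ 140 MPa (tensile)

Free thermal contraction of the whole bar: Σ αᵢΔT Lᵢ = 16.1×10⁻⁶×76×675 + 9×10⁻⁶×76×170 = 0.9422 mm.
Since the ends are fixed, an axial force P builds up, equal in every segment, with P · Σ Lᵢ/(AᵢEᵢ) = δ_free.
The series flexibility is Σ Lᵢ/(AᵢEᵢ) = 675/(1575×121×10³) + 170/(2075×112×10³) = 4.273×10⁻⁶ mm/N.
So P = 0.9422 / 4.273×10⁻⁶ = 220.5 kN, tensile.
σ_{copper} = P / A = 220500 / 1575 = 140 MPa.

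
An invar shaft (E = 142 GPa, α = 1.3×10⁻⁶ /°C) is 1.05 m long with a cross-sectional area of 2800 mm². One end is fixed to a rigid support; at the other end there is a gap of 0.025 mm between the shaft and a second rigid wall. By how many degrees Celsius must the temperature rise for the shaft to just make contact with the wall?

ΔT ≈ 18.3 °C

Contact occurs when the free expansion equals the gap: αΔT L = 0.025 mm.
ΔT = 0.025 / (1.3×10⁻⁶ × 1050) = 18.32 °C.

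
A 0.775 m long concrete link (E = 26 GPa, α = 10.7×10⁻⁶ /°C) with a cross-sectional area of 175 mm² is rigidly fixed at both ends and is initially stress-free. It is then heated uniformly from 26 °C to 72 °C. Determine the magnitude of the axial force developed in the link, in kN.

P ≈ 2.24 kN (compressive)

The ends cannot move, so σ = EαΔT = 26×10³ × 10.7×10⁻⁶ × 46 = 12.8 MPa.
Then P = σA = 12.8 × 175 mm² = 2.24 kN, compressive.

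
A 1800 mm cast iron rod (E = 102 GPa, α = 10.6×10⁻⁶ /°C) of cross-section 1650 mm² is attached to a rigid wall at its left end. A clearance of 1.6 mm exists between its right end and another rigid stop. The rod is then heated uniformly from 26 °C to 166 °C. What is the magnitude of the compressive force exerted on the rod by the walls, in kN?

Unrestrained expansion: δ_free = αΔT L = 10.6×10⁻⁶ × 140 × 1800 = 2.671 mm.
This exceeds the 1.6 mm gap, so the wall pushes back. The portion of expansion that must be recovered elastically is δ_free − gap = 2.671 − 1.6 = 1.071 mm.
So σ = E(δ_free − g)/L = 102×10³ × 1.071/1800 = 60.7 MPa.
Force on the wall = σA = 60.7 × 1650 mm² = 100.2 kN.

P ≈ 100 kN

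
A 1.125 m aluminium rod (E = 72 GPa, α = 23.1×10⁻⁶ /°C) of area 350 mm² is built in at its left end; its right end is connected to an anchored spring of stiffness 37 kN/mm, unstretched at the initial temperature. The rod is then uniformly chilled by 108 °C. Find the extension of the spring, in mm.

δ ≈ 1.06 mm

If the spring were absent the rod would shorten by αΔT L = 23.1×10⁻⁶ × 108 × 1125 = 2.807 mm.
With a force P in the spring, the elastic change of the rod is PL/(AE) and that of the spring is P/k; compatibility requires their sum to equal δ_free.
P [ L/(AE) + 1/k ] = δ_free → P [ 1125/(350×72×10³) + 1/(37×10³) ] = 2.807.
P = 2.807 / 7.167×10⁻⁵ = 39160 N.
Spring extension = P/k = 39160/(37×10³) = 1.058 mm.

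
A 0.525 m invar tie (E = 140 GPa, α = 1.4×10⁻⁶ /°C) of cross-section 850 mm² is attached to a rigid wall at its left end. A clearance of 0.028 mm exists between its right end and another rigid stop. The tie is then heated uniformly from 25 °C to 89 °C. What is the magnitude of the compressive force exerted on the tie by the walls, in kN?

P ≈ 4.32 kN

Unrestrained expansion: δ_free = αΔT L = 1.4×10⁻⁶ × 64 × 525 = 0.04704 mm.
After closing the 0.028 mm clearance, 0.04704 − 0.028 = 0.01904 mm of expansion remains to be suppressed by the wall.
Compatibility: PL/(AE) = 0.01904 mm, so σ = P/A = E × (0.01904/525) = 5.077 MPa.
P = σA = 5.077 × 850 = 4.316 kN.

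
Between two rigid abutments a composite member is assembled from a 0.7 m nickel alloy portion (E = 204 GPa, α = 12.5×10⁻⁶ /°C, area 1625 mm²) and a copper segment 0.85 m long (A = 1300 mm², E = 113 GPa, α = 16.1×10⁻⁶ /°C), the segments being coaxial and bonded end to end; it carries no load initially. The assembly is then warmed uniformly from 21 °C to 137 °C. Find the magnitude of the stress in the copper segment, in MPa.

σ ≈ 253 MPa (compressive)

With the walls removed the bar would change length by δ_free = Σ αᵢΔT Lᵢ = 12.5×10⁻⁶×116×700 + 16.1×10⁻⁶×116×850 = 2.602 mm.
Since the ends are fixed, an axial force P builds up, equal in every segment, with P · Σ Lᵢ/(AᵢEᵢ) = δ_free.
The series flexibility is Σ Lᵢ/(AᵢEᵢ) = 700/(1625×204×10³) + 850/(1300×113×10³) = 7.898×10⁻⁶ mm/N.
Hence P = δ_free / Σ(L/AE) = 2.602/7.898×10⁻⁶ = 329.5 kN (compressive).
σ_{copper} = P / A = 329500 / 1300 = 253.5 MPa.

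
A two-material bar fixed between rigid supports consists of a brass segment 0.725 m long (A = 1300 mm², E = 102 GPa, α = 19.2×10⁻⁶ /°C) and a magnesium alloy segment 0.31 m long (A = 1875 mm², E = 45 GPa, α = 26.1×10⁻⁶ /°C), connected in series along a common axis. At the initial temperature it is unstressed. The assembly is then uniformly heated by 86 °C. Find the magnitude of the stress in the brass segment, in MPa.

With the walls removed the bar would change length by δ_free = Σ αᵢΔT Lᵢ = 19.2×10⁻⁶×86×725 + 26.1×10⁻⁶×86×310 = 1.893 mm.
The walls prevent any net length change, so an axial force P (same in every segment) develops. Compatibility: P · Σ Lᵢ/(AᵢEᵢ) = δ_free.
Σ Lᵢ/(AᵢEᵢ) = 725/(1300×102×10³) + 310/(1875×45×10³) = 9.142×10⁻⁶ mm/N.
P = 1.893 / 9.142×10⁻⁶ = 207100 N = 207.1 kN, compressive.
σ_{brass} = P / A = 207100 / 1300 = 159.3 MPa.

σ ≈ 159 MPa (compressive)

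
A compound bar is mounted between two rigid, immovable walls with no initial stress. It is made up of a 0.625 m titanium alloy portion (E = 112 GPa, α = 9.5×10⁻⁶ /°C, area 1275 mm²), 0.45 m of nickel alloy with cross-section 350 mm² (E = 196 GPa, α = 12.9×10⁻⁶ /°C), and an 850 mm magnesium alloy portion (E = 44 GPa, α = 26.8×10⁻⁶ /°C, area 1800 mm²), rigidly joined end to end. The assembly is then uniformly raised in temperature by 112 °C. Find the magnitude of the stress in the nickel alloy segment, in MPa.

If the supports were absent, the total length change would be Σ αᵢΔT Lᵢ = 9.5×10⁻⁶×112×625 + 12.9×10⁻⁶×112×450 + 26.8×10⁻⁶×112×850 = 3.867 mm.
Since the ends are fixed, an axial force P builds up, equal in every segment, with P · Σ Lᵢ/(AᵢEᵢ) = δ_free.
The series flexibility is Σ Lᵢ/(AᵢEᵢ) = 625/(1275×112×10³) + 450/(350×196×10³) + 850/(1800×44×10³) = 2.167×10⁻⁵ mm/N.
P = 3.867 / 2.167×10⁻⁵ = 178400 N = 178.4 kN, compressive.
σ_{nickel alloy} = P / A = 178400 / 350 = 509.8 MPa.

σ ≈ 510 MPa (compressive)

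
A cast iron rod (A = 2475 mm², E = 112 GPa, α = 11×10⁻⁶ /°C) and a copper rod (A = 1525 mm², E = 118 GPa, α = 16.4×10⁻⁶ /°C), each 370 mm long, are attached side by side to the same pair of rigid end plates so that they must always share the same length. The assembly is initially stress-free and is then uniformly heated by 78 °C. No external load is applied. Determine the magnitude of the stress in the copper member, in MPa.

σ ≈ 30.1 MPa (compressive)

The copper has the larger α, so on heating it would change length more than the cast iron if both were free. The rigid plates force a common final length, so the copper is put into compression and the cast iron into tension, with equal and opposite forces P (no external load).
Compatibility of the two members (thermal + elastic change equal): (α₁ − α₂)ΔT = P·[1/(A₁E₁) + 1/(A₂E₂)].
|α₁ − α₂|·ΔT = 5.4×10⁻⁶ × 78 = 0.0004212.
1/(A₁E₁) + 1/(A₂E₂) = 1/(2475×112×10³) + 1/(1525×118×10³) = 9.165×10⁻⁹ N⁻¹.
P = 0.0004212 / 9.165×10⁻⁹ = 45960 N = 45.96 kN.
σ_{copper} = P/A₂ = 45960/1525 = 30.14 MPa, compressive.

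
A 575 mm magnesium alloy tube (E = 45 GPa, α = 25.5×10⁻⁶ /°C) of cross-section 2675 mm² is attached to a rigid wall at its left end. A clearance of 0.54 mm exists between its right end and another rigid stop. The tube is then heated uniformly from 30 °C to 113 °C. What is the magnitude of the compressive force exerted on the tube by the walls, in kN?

P ≈ 142 kN

If the wall were absent the tube would grow by αΔT L = 25.5×10⁻⁶ × 83 × 575 = 1.217 mm.
This exceeds the 0.54 mm gap, so the wall pushes back. The portion of expansion that must be recovered elastically is δ_free − gap = 1.217 − 0.54 = 0.677 mm.
Compatibility: PL/(AE) = 0.677 mm, so σ = P/A = E × (0.677/575) = 52.98 MPa.
P = σA = 52.98 × 2675 = 141.7 kN.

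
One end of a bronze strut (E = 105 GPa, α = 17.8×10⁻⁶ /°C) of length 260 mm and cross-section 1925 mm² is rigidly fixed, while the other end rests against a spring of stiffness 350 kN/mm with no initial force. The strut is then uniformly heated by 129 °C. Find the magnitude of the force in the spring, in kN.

The unrestrained thermal change is αΔT L = 17.8×10⁻⁶ × 129 × 260 = 0.597 mm.
With a force P in the spring, the elastic change of the strut is PL/(AE) and that of the spring is P/k; compatibility requires their sum to equal δ_free.
P [ L/(AE) + 1/k ] = δ_free → P [ 260/(1925×105×10³) + 1/(350×10³) ] = 0.597.
P = 0.597 / 4.143×10⁻⁶ = 144100 N.

P ≈ 144 kN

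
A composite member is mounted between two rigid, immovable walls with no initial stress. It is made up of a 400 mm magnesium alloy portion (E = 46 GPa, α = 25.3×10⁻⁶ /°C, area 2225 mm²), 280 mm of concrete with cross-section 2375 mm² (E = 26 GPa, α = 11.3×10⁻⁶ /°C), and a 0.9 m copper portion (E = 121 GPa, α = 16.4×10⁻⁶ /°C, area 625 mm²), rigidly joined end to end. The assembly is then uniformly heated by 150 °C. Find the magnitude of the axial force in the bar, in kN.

If the supports were absent, the total length change would be Σ αᵢΔT Lᵢ = 25.3×10⁻⁶×150×400 + 11.3×10⁻⁶×150×280 + 16.4×10⁻⁶×150×900 = 4.207 mm.
The rigid supports impose zero overall length change; the single axial force P common to all segments must satisfy P Σ Lᵢ/(AᵢEᵢ) = δ_free.
Σ Lᵢ/(AᵢEᵢ) = 400/(2225×46×10³) + 280/(2375×26×10³) + 900/(625×121×10³) = 2.034×10⁻⁵ mm/N.
P = 4.207 / 2.034×10⁻⁵ = 206800 N = 206.8 kN, compressive.

P ≈ 207 kN (compressive)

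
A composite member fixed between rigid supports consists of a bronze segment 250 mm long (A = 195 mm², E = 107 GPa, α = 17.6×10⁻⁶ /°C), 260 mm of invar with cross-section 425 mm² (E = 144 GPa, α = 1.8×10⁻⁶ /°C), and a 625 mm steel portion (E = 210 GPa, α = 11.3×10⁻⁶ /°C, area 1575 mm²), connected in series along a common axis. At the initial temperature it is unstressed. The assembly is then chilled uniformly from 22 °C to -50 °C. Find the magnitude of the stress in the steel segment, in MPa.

σ ≈ 30.1 MPa (tensile)

Free thermal contraction of the whole bar: Σ αᵢΔT Lᵢ = 17.6×10⁻⁶×72×250 + 1.8×10⁻⁶×72×260 + 11.3×10⁻⁶×72×625 = 0.859 mm.
The walls prevent any net length change, so an axial force P (same in every segment) develops. Compatibility: P · Σ Lᵢ/(AᵢEᵢ) = δ_free.
The series flexibility is Σ Lᵢ/(AᵢEᵢ) = 250/(195×107×10³) + 260/(425×144×10³) + 625/(1575×210×10³) = 1.812×10⁻⁵ mm/N.
P = 0.859 / 1.812×10⁻⁵ = 47410 N = 47.41 kN, tensile.
σ_{steel} = P / A = 47410 / 1575 = 30.1 MPa.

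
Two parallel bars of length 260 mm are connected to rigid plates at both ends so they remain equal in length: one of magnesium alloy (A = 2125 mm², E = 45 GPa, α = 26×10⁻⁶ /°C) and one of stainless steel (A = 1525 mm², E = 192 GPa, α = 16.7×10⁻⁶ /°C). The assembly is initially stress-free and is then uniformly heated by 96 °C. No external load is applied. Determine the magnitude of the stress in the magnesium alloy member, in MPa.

Both members must finish at the same length. With the larger α, the magnesium alloy tends to over-expand; the plates restrain it, putting the magnesium alloy in compression and the stainless steel in tension. With no external load the two internal forces are equal and opposite, magnitude P.
Setting the final lengths equal and cancelling L: (α₁ − α₂)ΔT = P/(A₁E₁) + P/(A₂E₂).
|α₁ − α₂|·ΔT = 9.3×10⁻⁶ × 96 = 0.0008928.
1/(A₁E₁) + 1/(A₂E₂) = 1/(2125×45×10³) + 1/(1525×192×10³) = 1.387×10⁻⁸ N⁻¹.
So P = 0.0008928 / 1.387×10⁻⁸ = 64.36 kN.
σ_{magnesium alloy} = P/A₁ = 64360/2125 = 30.29 MPa, compressive.

σ ≈ 30.3 MPa (compressive)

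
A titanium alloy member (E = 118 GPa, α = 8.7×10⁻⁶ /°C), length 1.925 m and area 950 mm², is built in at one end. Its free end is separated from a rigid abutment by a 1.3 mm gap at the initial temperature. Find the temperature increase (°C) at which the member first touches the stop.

The gap closes when αΔT L = 1.3 mm, since the member is still unstressed at that instant.
So ΔT = g/(αL) = 1.3/(8.7×10⁻⁶ × 1925) = 77.62 °C.

ΔT ≈ 77.6 °C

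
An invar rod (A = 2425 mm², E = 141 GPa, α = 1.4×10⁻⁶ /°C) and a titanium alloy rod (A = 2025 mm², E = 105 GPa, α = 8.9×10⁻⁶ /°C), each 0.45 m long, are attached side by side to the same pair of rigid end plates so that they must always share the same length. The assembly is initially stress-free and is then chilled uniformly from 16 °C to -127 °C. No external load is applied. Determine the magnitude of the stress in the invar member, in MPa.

Both members must finish at the same length. With the larger α, the titanium alloy tends to over-contract; the plates restrain it, putting the titanium alloy in tension and the invar in compression. With no external load the two internal forces are equal and opposite, magnitude P.
Compatibility of the two members (thermal + elastic change equal): (α₁ − α₂)ΔT = P·[1/(A₁E₁) + 1/(A₂E₂)].
|α₁ − α₂|·ΔT = 7.5×10⁻⁶ × 143 = 0.001072.
1/(A₁E₁) + 1/(A₂E₂) = 1/(2425×141×10³) + 1/(2025×105×10³) = 7.628×10⁻⁹ N⁻¹.
P = 0.001072 / 7.628×10⁻⁹ = 140600 N = 140.6 kN.
σ_{invar} = P/A₁ = 140600/2425 = 57.98 MPa, compressive.

σ ≈ 58 MPa (compressive)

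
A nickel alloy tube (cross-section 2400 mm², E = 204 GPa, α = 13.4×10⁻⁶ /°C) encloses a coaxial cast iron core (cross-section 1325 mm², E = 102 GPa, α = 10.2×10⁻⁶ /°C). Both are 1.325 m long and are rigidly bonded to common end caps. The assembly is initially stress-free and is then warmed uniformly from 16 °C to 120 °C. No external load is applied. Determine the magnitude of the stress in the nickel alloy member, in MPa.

Equilibrium of a rigid end plate with no external load gives equal and opposite internal forces ±P in the two members. Since α_{nickel alloy} > α_{cast iron}, heating drives the nickel alloy into compression and the cast iron into tension.
Setting the final lengths equal and cancelling L: (α₁ − α₂)ΔT = P/(A₁E₁) + P/(A₂E₂).
|α₁ − α₂|·ΔT = 3.2×10⁻⁶ × 104 = 0.0003328.
1/(A₁E₁) + 1/(A₂E₂) = 1/(2400×204×10³) + 1/(1325×102×10³) = 9.442×10⁻⁹ N⁻¹.
P = 0.0003328 / 9.442×10⁻⁹ = 35250 N = 35.25 kN.
σ_{nickel alloy} = P/A₁ = 35250/2400 = 14.69 MPa, compressive.

σ ≈ 14.7 MPa (compressive)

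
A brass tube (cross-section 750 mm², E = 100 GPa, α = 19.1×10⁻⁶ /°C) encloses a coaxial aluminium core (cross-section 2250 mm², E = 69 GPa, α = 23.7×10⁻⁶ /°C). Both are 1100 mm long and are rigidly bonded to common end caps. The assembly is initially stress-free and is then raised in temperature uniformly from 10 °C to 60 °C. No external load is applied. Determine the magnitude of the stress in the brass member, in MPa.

σ ≈ 15.5 MPa (tensile)

Equilibrium of a rigid end plate with no external load gives equal and opposite internal forces ±P in the two members. Since α_{aluminium} > α_{brass}, heating drives the aluminium into compression and the brass into tension.
Setting the final lengths equal and cancelling L: (α₁ − α₂)ΔT = P/(A₁E₁) + P/(A₂E₂).
|α₁ − α₂|·ΔT = 4.6×10⁻⁶ × 50 = 0.00023.
1/(A₁E₁) + 1/(A₂E₂) = 1/(750×100×10³) + 1/(2250×69×10³) = 1.977×10⁻⁸ N⁻¹.
So P = 0.00023 / 1.977×10⁻⁸ = 11.63 kN.
σ_{brass} = P/A₁ = 11630/750 = 15.51 MPa, tensile.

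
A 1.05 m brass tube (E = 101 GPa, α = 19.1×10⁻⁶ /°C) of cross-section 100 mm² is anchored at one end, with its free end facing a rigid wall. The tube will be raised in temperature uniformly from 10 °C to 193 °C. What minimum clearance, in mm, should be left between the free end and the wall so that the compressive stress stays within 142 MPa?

g ≈ 2.19 mm

With no wall the tube would lengthen by αΔT L = 19.1×10⁻⁶ × 183 × 1050 = 3.67 mm.
At the allowable stress the elastic shortening the wall may impose is σL/E = 142 × 1050 / (101×10³) = 1.476 mm.
So the gap has to take up the difference, g_min = δ_free − σL/E = 3.67 − 1.476 = 2.194 mm.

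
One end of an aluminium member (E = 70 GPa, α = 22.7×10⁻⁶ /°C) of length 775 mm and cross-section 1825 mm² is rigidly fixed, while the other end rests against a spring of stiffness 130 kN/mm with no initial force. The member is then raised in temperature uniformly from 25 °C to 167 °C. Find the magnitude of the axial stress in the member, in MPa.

σ ≈ 99.5 MPa (compressive)

Free thermal expansion: δ_free = αΔT L = 22.7×10⁻⁶ × 142 × 775 = 2.498 mm.
Let P be the compressive force at the spring. The member shortens elastically by PL/(AE) and the spring compresses by P/k; together these equal δ_free.
P [ L/(AE) + 1/k ] = δ_free → P [ 775/(1825×70×10³) + 1/(130×10³) ] = 2.498.
P = 2.498 / 1.376×10⁻⁵ = 181600 N.
σ = P/A = 181600/1825 = 99.49 MPa.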